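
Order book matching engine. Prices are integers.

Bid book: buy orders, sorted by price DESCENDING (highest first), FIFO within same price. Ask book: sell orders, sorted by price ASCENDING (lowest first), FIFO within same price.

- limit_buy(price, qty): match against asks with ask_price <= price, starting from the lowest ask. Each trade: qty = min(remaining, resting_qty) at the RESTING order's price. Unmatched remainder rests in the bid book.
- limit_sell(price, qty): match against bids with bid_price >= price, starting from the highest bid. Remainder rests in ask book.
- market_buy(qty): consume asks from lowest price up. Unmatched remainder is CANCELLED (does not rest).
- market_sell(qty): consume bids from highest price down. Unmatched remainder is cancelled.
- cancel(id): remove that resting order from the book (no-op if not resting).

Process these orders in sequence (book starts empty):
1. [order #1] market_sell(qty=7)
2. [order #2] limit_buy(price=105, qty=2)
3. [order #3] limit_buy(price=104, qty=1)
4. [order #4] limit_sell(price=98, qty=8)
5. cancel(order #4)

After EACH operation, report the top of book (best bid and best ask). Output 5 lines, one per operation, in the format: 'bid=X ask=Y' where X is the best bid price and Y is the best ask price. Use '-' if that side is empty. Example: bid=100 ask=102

After op 1 [order #1] market_sell(qty=7): fills=none; bids=[-] asks=[-]
After op 2 [order #2] limit_buy(price=105, qty=2): fills=none; bids=[#2:2@105] asks=[-]
After op 3 [order #3] limit_buy(price=104, qty=1): fills=none; bids=[#2:2@105 #3:1@104] asks=[-]
After op 4 [order #4] limit_sell(price=98, qty=8): fills=#2x#4:2@105 #3x#4:1@104; bids=[-] asks=[#4:5@98]
After op 5 cancel(order #4): fills=none; bids=[-] asks=[-]

Answer: bid=- ask=-
bid=105 ask=-
bid=105 ask=-
bid=- ask=98
bid=- ask=-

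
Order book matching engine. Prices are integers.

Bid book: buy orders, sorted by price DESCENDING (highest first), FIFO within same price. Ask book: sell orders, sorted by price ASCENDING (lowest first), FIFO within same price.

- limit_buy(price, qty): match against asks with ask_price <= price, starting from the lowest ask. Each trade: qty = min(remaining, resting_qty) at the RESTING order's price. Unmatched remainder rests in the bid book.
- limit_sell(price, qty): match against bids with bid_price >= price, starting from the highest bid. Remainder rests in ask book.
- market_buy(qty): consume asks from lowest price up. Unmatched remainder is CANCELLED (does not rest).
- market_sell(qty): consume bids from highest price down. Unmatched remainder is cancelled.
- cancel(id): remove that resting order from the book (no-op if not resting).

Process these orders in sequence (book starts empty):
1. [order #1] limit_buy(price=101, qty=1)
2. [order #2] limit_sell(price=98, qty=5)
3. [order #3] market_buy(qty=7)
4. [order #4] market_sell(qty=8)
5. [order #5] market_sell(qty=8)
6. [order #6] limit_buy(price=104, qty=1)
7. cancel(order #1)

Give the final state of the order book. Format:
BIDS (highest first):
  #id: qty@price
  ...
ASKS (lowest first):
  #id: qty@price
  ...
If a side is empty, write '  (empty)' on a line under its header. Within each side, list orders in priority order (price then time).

After op 1 [order #1] limit_buy(price=101, qty=1): fills=none; bids=[#1:1@101] asks=[-]
After op 2 [order #2] limit_sell(price=98, qty=5): fills=#1x#2:1@101; bids=[-] asks=[#2:4@98]
After op 3 [order #3] market_buy(qty=7): fills=#3x#2:4@98; bids=[-] asks=[-]
After op 4 [order #4] market_sell(qty=8): fills=none; bids=[-] asks=[-]
After op 5 [order #5] market_sell(qty=8): fills=none; bids=[-] asks=[-]
After op 6 [order #6] limit_buy(price=104, qty=1): fills=none; bids=[#6:1@104] asks=[-]
After op 7 cancel(order #1): fills=none; bids=[#6:1@104] asks=[-]

Answer: BIDS (highest first):
  #6: 1@104
ASKS (lowest first):
  (empty)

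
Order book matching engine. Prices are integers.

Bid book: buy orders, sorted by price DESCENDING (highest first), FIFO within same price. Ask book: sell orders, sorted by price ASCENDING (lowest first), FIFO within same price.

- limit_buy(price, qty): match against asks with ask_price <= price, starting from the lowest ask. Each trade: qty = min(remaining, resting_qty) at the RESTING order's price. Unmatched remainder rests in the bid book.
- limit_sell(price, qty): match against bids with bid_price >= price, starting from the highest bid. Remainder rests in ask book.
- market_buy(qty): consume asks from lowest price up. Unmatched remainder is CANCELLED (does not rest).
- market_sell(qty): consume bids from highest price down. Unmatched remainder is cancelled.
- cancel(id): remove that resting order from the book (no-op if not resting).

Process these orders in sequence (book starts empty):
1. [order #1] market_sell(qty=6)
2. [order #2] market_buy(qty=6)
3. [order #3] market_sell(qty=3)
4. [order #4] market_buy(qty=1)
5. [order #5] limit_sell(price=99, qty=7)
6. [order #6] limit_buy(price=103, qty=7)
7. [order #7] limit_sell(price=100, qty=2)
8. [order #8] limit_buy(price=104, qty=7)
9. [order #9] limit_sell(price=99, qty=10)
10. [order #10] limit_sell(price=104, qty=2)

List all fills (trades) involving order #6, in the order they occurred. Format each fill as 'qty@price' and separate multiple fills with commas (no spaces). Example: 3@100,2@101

Answer: 7@99

Derivation:
After op 1 [order #1] market_sell(qty=6): fills=none; bids=[-] asks=[-]
After op 2 [order #2] market_buy(qty=6): fills=none; bids=[-] asks=[-]
After op 3 [order #3] market_sell(qty=3): fills=none; bids=[-] asks=[-]
After op 4 [order #4] market_buy(qty=1): fills=none; bids=[-] asks=[-]
After op 5 [order #5] limit_sell(price=99, qty=7): fills=none; bids=[-] asks=[#5:7@99]
After op 6 [order #6] limit_buy(price=103, qty=7): fills=#6x#5:7@99; bids=[-] asks=[-]
After op 7 [order #7] limit_sell(price=100, qty=2): fills=none; bids=[-] asks=[#7:2@100]
After op 8 [order #8] limit_buy(price=104, qty=7): fills=#8x#7:2@100; bids=[#8:5@104] asks=[-]
After op 9 [order #9] limit_sell(price=99, qty=10): fills=#8x#9:5@104; bids=[-] asks=[#9:5@99]
After op 10 [order #10] limit_sell(price=104, qty=2): fills=none; bids=[-] asks=[#9:5@99 #10:2@104]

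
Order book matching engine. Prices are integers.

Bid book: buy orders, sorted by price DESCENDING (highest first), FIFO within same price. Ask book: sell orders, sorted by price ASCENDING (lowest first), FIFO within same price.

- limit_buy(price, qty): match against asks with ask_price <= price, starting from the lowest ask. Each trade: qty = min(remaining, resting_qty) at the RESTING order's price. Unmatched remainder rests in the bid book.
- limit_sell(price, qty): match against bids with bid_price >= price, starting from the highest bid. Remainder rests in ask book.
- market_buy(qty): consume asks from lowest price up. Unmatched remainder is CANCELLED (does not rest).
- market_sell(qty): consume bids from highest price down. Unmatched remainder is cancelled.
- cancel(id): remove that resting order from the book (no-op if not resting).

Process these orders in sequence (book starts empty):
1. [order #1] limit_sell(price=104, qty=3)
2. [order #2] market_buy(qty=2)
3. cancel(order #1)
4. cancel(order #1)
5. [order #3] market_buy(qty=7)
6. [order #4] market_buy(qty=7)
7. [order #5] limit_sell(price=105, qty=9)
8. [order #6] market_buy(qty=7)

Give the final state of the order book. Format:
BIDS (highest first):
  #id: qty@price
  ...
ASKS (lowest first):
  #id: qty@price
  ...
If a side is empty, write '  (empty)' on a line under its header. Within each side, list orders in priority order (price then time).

After op 1 [order #1] limit_sell(price=104, qty=3): fills=none; bids=[-] asks=[#1:3@104]
After op 2 [order #2] market_buy(qty=2): fills=#2x#1:2@104; bids=[-] asks=[#1:1@104]
After op 3 cancel(order #1): fills=none; bids=[-] asks=[-]
After op 4 cancel(order #1): fills=none; bids=[-] asks=[-]
After op 5 [order #3] market_buy(qty=7): fills=none; bids=[-] asks=[-]
After op 6 [order #4] market_buy(qty=7): fills=none; bids=[-] asks=[-]
After op 7 [order #5] limit_sell(price=105, qty=9): fills=none; bids=[-] asks=[#5:9@105]
After op 8 [order #6] market_buy(qty=7): fills=#6x#5:7@105; bids=[-] asks=[#5:2@105]

Answer: BIDS (highest first):
  (empty)
ASKS (lowest first):
  #5: 2@105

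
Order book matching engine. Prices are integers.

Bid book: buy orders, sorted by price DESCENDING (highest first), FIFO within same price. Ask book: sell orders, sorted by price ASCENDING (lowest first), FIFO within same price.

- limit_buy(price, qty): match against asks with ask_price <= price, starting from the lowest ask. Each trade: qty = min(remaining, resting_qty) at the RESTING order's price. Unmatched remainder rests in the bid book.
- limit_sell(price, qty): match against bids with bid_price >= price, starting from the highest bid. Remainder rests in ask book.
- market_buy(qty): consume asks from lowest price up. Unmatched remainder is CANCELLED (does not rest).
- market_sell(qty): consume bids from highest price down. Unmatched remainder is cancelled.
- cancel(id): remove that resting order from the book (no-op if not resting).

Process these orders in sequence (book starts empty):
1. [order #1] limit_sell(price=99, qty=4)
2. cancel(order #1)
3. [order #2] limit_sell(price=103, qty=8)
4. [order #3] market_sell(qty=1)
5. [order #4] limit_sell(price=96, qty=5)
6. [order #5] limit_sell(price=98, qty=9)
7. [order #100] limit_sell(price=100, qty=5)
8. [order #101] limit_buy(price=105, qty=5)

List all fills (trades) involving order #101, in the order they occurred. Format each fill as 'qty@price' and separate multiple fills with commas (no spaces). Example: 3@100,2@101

After op 1 [order #1] limit_sell(price=99, qty=4): fills=none; bids=[-] asks=[#1:4@99]
After op 2 cancel(order #1): fills=none; bids=[-] asks=[-]
After op 3 [order #2] limit_sell(price=103, qty=8): fills=none; bids=[-] asks=[#2:8@103]
After op 4 [order #3] market_sell(qty=1): fills=none; bids=[-] asks=[#2:8@103]
After op 5 [order #4] limit_sell(price=96, qty=5): fills=none; bids=[-] asks=[#4:5@96 #2:8@103]
After op 6 [order #5] limit_sell(price=98, qty=9): fills=none; bids=[-] asks=[#4:5@96 #5:9@98 #2:8@103]
After op 7 [order #100] limit_sell(price=100, qty=5): fills=none; bids=[-] asks=[#4:5@96 #5:9@98 #100:5@100 #2:8@103]
After op 8 [order #101] limit_buy(price=105, qty=5): fills=#101x#4:5@96; bids=[-] asks=[#5:9@98 #100:5@100 #2:8@103]

Answer: 5@96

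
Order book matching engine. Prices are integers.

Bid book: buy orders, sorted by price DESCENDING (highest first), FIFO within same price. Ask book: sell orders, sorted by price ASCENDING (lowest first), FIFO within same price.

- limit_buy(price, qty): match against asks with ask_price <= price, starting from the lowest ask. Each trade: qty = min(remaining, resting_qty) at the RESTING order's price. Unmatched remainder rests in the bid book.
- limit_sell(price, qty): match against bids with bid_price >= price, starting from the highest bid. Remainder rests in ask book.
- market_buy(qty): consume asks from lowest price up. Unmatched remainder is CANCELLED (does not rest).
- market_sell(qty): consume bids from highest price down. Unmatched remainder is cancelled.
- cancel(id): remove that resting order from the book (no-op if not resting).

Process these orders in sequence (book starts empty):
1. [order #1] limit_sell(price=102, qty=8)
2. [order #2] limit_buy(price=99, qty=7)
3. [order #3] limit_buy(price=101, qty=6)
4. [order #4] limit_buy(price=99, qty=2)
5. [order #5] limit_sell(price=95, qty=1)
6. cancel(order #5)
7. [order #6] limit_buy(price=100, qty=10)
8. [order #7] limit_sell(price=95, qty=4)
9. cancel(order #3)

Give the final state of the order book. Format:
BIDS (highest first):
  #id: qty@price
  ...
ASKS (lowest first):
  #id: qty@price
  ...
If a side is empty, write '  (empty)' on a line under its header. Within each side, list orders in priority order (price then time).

Answer: BIDS (highest first):
  #6: 10@100
  #2: 7@99
  #4: 2@99
ASKS (lowest first):
  #1: 8@102

Derivation:
After op 1 [order #1] limit_sell(price=102, qty=8): fills=none; bids=[-] asks=[#1:8@102]
After op 2 [order #2] limit_buy(price=99, qty=7): fills=none; bids=[#2:7@99] asks=[#1:8@102]
After op 3 [order #3] limit_buy(price=101, qty=6): fills=none; bids=[#3:6@101 #2:7@99] asks=[#1:8@102]
After op 4 [order #4] limit_buy(price=99, qty=2): fills=none; bids=[#3:6@101 #2:7@99 #4:2@99] asks=[#1:8@102]
After op 5 [order #5] limit_sell(price=95, qty=1): fills=#3x#5:1@101; bids=[#3:5@101 #2:7@99 #4:2@99] asks=[#1:8@102]
After op 6 cancel(order #5): fills=none; bids=[#3:5@101 #2:7@99 #4:2@99] asks=[#1:8@102]
After op 7 [order #6] limit_buy(price=100, qty=10): fills=none; bids=[#3:5@101 #6:10@100 #2:7@99 #4:2@99] asks=[#1:8@102]
After op 8 [order #7] limit_sell(price=95, qty=4): fills=#3x#7:4@101; bids=[#3:1@101 #6:10@100 #2:7@99 #4:2@99] asks=[#1:8@102]
After op 9 cancel(order #3): fills=none; bids=[#6:10@100 #2:7@99 #4:2@99] asks=[#1:8@102]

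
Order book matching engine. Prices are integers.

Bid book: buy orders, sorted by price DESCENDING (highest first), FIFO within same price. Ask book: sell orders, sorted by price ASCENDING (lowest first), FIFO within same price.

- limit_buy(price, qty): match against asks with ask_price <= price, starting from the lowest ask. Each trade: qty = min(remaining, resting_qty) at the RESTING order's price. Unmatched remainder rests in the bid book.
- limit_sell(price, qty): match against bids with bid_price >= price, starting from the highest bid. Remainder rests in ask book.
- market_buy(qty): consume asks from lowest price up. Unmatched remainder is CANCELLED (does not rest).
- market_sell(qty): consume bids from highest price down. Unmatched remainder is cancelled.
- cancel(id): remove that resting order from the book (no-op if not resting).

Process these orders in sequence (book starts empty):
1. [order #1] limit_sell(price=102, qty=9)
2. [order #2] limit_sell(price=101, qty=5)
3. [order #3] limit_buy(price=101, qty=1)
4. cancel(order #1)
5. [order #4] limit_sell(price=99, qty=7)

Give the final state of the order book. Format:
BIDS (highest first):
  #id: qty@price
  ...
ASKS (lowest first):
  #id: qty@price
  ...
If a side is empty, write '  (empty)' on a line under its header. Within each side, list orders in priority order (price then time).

After op 1 [order #1] limit_sell(price=102, qty=9): fills=none; bids=[-] asks=[#1:9@102]
After op 2 [order #2] limit_sell(price=101, qty=5): fills=none; bids=[-] asks=[#2:5@101 #1:9@102]
After op 3 [order #3] limit_buy(price=101, qty=1): fills=#3x#2:1@101; bids=[-] asks=[#2:4@101 #1:9@102]
After op 4 cancel(order #1): fills=none; bids=[-] asks=[#2:4@101]
After op 5 [order #4] limit_sell(price=99, qty=7): fills=none; bids=[-] asks=[#4:7@99 #2:4@101]

Answer: BIDS (highest first):
  (empty)
ASKS (lowest first):
  #4: 7@99
  #2: 4@101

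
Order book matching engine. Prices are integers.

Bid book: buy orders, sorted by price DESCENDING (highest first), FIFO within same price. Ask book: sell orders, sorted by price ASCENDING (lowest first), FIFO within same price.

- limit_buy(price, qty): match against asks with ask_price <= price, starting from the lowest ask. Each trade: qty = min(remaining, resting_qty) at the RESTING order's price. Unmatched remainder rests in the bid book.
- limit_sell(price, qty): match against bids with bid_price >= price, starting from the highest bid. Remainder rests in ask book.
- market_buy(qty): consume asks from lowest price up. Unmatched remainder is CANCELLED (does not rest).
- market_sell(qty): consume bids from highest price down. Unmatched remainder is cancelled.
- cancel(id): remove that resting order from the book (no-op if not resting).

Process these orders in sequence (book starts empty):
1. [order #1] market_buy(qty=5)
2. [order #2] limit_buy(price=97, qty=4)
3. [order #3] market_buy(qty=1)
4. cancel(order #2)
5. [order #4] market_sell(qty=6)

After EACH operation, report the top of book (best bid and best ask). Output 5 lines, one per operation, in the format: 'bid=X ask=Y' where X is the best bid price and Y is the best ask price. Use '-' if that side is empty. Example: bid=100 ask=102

After op 1 [order #1] market_buy(qty=5): fills=none; bids=[-] asks=[-]
After op 2 [order #2] limit_buy(price=97, qty=4): fills=none; bids=[#2:4@97] asks=[-]
After op 3 [order #3] market_buy(qty=1): fills=none; bids=[#2:4@97] asks=[-]
After op 4 cancel(order #2): fills=none; bids=[-] asks=[-]
After op 5 [order #4] market_sell(qty=6): fills=none; bids=[-] asks=[-]

Answer: bid=- ask=-
bid=97 ask=-
bid=97 ask=-
bid=- ask=-
bid=- ask=-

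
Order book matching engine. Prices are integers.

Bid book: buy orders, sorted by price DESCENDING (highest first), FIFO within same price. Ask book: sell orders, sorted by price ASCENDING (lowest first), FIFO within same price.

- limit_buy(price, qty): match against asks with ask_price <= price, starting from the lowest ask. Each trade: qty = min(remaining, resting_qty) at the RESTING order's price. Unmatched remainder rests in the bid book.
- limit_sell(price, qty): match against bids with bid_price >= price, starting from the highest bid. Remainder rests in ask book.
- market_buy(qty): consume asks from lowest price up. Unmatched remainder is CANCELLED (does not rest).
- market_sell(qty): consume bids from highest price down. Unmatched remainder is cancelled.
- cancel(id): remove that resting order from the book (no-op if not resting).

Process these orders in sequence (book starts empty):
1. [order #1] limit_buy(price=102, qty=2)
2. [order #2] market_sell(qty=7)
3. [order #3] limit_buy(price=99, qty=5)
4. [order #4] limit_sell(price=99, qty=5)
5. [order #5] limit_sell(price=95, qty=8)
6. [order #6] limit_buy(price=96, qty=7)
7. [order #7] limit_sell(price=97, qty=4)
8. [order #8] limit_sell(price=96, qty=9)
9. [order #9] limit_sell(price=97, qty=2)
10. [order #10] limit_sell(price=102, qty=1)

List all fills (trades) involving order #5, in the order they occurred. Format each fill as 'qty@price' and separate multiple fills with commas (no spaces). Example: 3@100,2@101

Answer: 7@95

Derivation:
After op 1 [order #1] limit_buy(price=102, qty=2): fills=none; bids=[#1:2@102] asks=[-]
After op 2 [order #2] market_sell(qty=7): fills=#1x#2:2@102; bids=[-] asks=[-]
After op 3 [order #3] limit_buy(price=99, qty=5): fills=none; bids=[#3:5@99] asks=[-]
After op 4 [order #4] limit_sell(price=99, qty=5): fills=#3x#4:5@99; bids=[-] asks=[-]
After op 5 [order #5] limit_sell(price=95, qty=8): fills=none; bids=[-] asks=[#5:8@95]
After op 6 [order #6] limit_buy(price=96, qty=7): fills=#6x#5:7@95; bids=[-] asks=[#5:1@95]
After op 7 [order #7] limit_sell(price=97, qty=4): fills=none; bids=[-] asks=[#5:1@95 #7:4@97]
After op 8 [order #8] limit_sell(price=96, qty=9): fills=none; bids=[-] asks=[#5:1@95 #8:9@96 #7:4@97]
After op 9 [order #9] limit_sell(price=97, qty=2): fills=none; bids=[-] asks=[#5:1@95 #8:9@96 #7:4@97 #9:2@97]
After op 10 [order #10] limit_sell(price=102, qty=1): fills=none; bids=[-] asks=[#5:1@95 #8:9@96 #7:4@97 #9:2@97 #10:1@102]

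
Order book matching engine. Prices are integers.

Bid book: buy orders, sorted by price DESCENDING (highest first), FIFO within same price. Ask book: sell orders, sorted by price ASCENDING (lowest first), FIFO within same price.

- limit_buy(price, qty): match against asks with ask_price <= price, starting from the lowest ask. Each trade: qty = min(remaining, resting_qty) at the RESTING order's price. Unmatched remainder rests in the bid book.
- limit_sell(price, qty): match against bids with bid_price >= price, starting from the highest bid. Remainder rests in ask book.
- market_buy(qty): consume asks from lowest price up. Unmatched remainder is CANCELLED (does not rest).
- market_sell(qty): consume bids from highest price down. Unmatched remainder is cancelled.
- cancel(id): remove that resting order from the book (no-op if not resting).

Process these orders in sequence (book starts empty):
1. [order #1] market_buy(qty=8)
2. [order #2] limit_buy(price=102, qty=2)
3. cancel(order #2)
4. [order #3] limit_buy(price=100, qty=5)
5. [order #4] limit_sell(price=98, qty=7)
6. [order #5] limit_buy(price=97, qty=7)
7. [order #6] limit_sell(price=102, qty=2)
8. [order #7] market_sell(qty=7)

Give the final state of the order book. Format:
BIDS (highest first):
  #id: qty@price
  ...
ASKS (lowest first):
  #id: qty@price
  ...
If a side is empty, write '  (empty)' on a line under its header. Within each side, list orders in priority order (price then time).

Answer: BIDS (highest first):
  (empty)
ASKS (lowest first):
  #4: 2@98
  #6: 2@102

Derivation:
After op 1 [order #1] market_buy(qty=8): fills=none; bids=[-] asks=[-]
After op 2 [order #2] limit_buy(price=102, qty=2): fills=none; bids=[#2:2@102] asks=[-]
After op 3 cancel(order #2): fills=none; bids=[-] asks=[-]
After op 4 [order #3] limit_buy(price=100, qty=5): fills=none; bids=[#3:5@100] asks=[-]
After op 5 [order #4] limit_sell(price=98, qty=7): fills=#3x#4:5@100; bids=[-] asks=[#4:2@98]
After op 6 [order #5] limit_buy(price=97, qty=7): fills=none; bids=[#5:7@97] asks=[#4:2@98]
After op 7 [order #6] limit_sell(price=102, qty=2): fills=none; bids=[#5:7@97] asks=[#4:2@98 #6:2@102]
After op 8 [order #7] market_sell(qty=7): fills=#5x#7:7@97; bids=[-] asks=[#4:2@98 #6:2@102]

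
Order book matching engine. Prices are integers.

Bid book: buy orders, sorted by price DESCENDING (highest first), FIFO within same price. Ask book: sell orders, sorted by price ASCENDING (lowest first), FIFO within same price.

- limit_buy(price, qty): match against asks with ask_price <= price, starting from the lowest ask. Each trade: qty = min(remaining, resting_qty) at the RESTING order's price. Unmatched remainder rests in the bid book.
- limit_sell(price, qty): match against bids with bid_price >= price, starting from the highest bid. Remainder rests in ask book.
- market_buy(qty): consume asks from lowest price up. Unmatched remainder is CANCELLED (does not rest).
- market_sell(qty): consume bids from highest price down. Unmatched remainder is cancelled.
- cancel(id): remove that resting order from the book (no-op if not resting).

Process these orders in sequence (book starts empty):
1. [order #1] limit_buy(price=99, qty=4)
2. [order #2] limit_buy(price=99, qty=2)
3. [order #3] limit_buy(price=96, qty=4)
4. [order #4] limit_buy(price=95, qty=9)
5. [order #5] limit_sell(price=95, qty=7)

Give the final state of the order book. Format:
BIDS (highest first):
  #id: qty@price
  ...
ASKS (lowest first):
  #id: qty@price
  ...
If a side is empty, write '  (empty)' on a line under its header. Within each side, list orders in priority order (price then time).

Answer: BIDS (highest first):
  #3: 3@96
  #4: 9@95
ASKS (lowest first):
  (empty)

Derivation:
After op 1 [order #1] limit_buy(price=99, qty=4): fills=none; bids=[#1:4@99] asks=[-]
After op 2 [order #2] limit_buy(price=99, qty=2): fills=none; bids=[#1:4@99 #2:2@99] asks=[-]
After op 3 [order #3] limit_buy(price=96, qty=4): fills=none; bids=[#1:4@99 #2:2@99 #3:4@96] asks=[-]
After op 4 [order #4] limit_buy(price=95, qty=9): fills=none; bids=[#1:4@99 #2:2@99 #3:4@96 #4:9@95] asks=[-]
After op 5 [order #5] limit_sell(price=95, qty=7): fills=#1x#5:4@99 #2x#5:2@99 #3x#5:1@96; bids=[#3:3@96 #4:9@95] asks=[-]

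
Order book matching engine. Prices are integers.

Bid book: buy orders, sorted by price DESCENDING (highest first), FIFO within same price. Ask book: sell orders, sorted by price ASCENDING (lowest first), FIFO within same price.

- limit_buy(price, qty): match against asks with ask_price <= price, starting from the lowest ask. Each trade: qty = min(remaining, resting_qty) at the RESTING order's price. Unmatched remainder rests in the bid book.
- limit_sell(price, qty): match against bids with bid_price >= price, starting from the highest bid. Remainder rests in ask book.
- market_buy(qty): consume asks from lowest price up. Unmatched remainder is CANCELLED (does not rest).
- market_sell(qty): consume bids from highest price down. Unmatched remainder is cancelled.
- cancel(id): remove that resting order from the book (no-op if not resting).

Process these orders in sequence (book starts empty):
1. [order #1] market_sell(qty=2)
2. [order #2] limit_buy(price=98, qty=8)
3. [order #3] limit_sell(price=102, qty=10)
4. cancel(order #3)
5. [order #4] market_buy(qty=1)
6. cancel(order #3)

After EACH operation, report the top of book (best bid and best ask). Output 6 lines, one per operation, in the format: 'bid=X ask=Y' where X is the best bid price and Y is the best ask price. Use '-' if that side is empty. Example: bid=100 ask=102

After op 1 [order #1] market_sell(qty=2): fills=none; bids=[-] asks=[-]
After op 2 [order #2] limit_buy(price=98, qty=8): fills=none; bids=[#2:8@98] asks=[-]
After op 3 [order #3] limit_sell(price=102, qty=10): fills=none; bids=[#2:8@98] asks=[#3:10@102]
After op 4 cancel(order #3): fills=none; bids=[#2:8@98] asks=[-]
After op 5 [order #4] market_buy(qty=1): fills=none; bids=[#2:8@98] asks=[-]
After op 6 cancel(order #3): fills=none; bids=[#2:8@98] asks=[-]

Answer: bid=- ask=-
bid=98 ask=-
bid=98 ask=102
bid=98 ask=-
bid=98 ask=-
bid=98 ask=-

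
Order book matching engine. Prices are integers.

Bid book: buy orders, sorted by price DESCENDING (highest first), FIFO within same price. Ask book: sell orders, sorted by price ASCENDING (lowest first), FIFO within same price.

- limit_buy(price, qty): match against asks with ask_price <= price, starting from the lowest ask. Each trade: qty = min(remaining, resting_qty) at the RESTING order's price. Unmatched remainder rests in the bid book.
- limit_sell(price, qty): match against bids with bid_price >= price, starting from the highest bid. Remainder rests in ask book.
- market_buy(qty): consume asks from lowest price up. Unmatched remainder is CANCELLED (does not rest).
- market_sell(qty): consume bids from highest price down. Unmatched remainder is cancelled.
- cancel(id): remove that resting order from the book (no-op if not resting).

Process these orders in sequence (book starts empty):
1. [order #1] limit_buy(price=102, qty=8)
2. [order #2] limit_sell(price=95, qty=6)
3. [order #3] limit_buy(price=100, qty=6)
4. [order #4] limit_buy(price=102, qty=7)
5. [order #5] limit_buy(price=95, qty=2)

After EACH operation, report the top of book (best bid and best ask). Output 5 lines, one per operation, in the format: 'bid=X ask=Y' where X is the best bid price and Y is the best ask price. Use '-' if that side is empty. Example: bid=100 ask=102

After op 1 [order #1] limit_buy(price=102, qty=8): fills=none; bids=[#1:8@102] asks=[-]
After op 2 [order #2] limit_sell(price=95, qty=6): fills=#1x#2:6@102; bids=[#1:2@102] asks=[-]
After op 3 [order #3] limit_buy(price=100, qty=6): fills=none; bids=[#1:2@102 #3:6@100] asks=[-]
After op 4 [order #4] limit_buy(price=102, qty=7): fills=none; bids=[#1:2@102 #4:7@102 #3:6@100] asks=[-]
After op 5 [order #5] limit_buy(price=95, qty=2): fills=none; bids=[#1:2@102 #4:7@102 #3:6@100 #5:2@95] asks=[-]

Answer: bid=102 ask=-
bid=102 ask=-
bid=102 ask=-
bid=102 ask=-
bid=102 ask=-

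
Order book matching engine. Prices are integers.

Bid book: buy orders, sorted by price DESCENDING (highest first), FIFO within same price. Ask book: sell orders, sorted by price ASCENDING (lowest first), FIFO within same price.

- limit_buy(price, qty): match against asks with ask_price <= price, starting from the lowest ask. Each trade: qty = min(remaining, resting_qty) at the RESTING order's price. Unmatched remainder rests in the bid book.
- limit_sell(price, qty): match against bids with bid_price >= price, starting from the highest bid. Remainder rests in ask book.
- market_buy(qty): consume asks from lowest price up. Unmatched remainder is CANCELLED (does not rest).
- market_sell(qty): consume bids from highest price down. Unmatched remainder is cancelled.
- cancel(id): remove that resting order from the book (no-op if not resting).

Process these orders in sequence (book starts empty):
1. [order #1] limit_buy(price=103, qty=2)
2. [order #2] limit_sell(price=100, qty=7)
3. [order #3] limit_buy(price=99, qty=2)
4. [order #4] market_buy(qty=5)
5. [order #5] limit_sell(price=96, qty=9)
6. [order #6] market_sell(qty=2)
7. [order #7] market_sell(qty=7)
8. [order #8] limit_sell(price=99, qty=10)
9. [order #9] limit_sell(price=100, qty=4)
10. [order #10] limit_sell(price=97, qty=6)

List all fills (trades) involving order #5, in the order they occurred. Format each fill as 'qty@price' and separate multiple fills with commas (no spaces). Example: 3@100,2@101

Answer: 2@99

Derivation:
After op 1 [order #1] limit_buy(price=103, qty=2): fills=none; bids=[#1:2@103] asks=[-]
After op 2 [order #2] limit_sell(price=100, qty=7): fills=#1x#2:2@103; bids=[-] asks=[#2:5@100]
After op 3 [order #3] limit_buy(price=99, qty=2): fills=none; bids=[#3:2@99] asks=[#2:5@100]
After op 4 [order #4] market_buy(qty=5): fills=#4x#2:5@100; bids=[#3:2@99] asks=[-]
After op 5 [order #5] limit_sell(price=96, qty=9): fills=#3x#5:2@99; bids=[-] asks=[#5:7@96]
After op 6 [order #6] market_sell(qty=2): fills=none; bids=[-] asks=[#5:7@96]
After op 7 [order #7] market_sell(qty=7): fills=none; bids=[-] asks=[#5:7@96]
After op 8 [order #8] limit_sell(price=99, qty=10): fills=none; bids=[-] asks=[#5:7@96 #8:10@99]
After op 9 [order #9] limit_sell(price=100, qty=4): fills=none; bids=[-] asks=[#5:7@96 #8:10@99 #9:4@100]
After op 10 [order #10] limit_sell(price=97, qty=6): fills=none; bids=[-] asks=[#5:7@96 #10:6@97 #8:10@99 #9:4@100]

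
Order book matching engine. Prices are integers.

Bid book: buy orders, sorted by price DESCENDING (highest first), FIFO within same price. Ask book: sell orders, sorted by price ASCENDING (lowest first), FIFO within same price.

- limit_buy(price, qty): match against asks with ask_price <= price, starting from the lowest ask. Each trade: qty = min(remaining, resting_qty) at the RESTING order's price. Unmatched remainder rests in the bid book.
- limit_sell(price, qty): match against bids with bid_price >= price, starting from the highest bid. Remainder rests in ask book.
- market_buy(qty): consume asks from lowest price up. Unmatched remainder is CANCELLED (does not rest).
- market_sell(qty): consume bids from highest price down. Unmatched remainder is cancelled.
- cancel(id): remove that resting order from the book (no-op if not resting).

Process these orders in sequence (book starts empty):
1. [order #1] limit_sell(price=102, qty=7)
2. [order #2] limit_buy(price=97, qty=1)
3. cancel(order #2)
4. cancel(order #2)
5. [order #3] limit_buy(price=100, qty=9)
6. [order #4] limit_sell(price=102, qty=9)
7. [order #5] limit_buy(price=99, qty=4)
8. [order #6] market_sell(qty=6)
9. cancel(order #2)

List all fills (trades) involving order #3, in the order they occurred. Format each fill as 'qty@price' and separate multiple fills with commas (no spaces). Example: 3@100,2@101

Answer: 6@100

Derivation:
After op 1 [order #1] limit_sell(price=102, qty=7): fills=none; bids=[-] asks=[#1:7@102]
After op 2 [order #2] limit_buy(price=97, qty=1): fills=none; bids=[#2:1@97] asks=[#1:7@102]
After op 3 cancel(order #2): fills=none; bids=[-] asks=[#1:7@102]
After op 4 cancel(order #2): fills=none; bids=[-] asks=[#1:7@102]
After op 5 [order #3] limit_buy(price=100, qty=9): fills=none; bids=[#3:9@100] asks=[#1:7@102]
After op 6 [order #4] limit_sell(price=102, qty=9): fills=none; bids=[#3:9@100] asks=[#1:7@102 #4:9@102]
After op 7 [order #5] limit_buy(price=99, qty=4): fills=none; bids=[#3:9@100 #5:4@99] asks=[#1:7@102 #4:9@102]
After op 8 [order #6] market_sell(qty=6): fills=#3x#6:6@100; bids=[#3:3@100 #5:4@99] asks=[#1:7@102 #4:9@102]
After op 9 cancel(order #2): fills=none; bids=[#3:3@100 #5:4@99] asks=[#1:7@102 #4:9@102]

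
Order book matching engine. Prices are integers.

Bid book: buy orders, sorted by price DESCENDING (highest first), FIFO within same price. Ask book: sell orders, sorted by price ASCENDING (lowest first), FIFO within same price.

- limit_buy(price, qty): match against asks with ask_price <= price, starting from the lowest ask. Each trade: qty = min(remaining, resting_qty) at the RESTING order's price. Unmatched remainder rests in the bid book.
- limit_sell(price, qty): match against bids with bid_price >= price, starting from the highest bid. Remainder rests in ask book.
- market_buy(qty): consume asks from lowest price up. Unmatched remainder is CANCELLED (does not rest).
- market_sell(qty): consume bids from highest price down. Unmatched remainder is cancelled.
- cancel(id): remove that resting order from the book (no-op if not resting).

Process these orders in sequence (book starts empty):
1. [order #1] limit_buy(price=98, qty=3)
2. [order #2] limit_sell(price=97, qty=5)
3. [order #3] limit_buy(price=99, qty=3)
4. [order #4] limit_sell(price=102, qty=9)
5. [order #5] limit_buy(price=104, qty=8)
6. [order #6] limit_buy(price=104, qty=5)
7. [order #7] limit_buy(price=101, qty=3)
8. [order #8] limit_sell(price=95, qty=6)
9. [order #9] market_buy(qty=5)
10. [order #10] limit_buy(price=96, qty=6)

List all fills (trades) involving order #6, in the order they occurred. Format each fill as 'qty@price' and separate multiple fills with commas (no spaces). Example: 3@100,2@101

Answer: 1@102,4@104

Derivation:
After op 1 [order #1] limit_buy(price=98, qty=3): fills=none; bids=[#1:3@98] asks=[-]
After op 2 [order #2] limit_sell(price=97, qty=5): fills=#1x#2:3@98; bids=[-] asks=[#2:2@97]
After op 3 [order #3] limit_buy(price=99, qty=3): fills=#3x#2:2@97; bids=[#3:1@99] asks=[-]
After op 4 [order #4] limit_sell(price=102, qty=9): fills=none; bids=[#3:1@99] asks=[#4:9@102]
After op 5 [order #5] limit_buy(price=104, qty=8): fills=#5x#4:8@102; bids=[#3:1@99] asks=[#4:1@102]
After op 6 [order #6] limit_buy(price=104, qty=5): fills=#6x#4:1@102; bids=[#6:4@104 #3:1@99] asks=[-]
After op 7 [order #7] limit_buy(price=101, qty=3): fills=none; bids=[#6:4@104 #7:3@101 #3:1@99] asks=[-]
After op 8 [order #8] limit_sell(price=95, qty=6): fills=#6x#8:4@104 #7x#8:2@101; bids=[#7:1@101 #3:1@99] asks=[-]
After op 9 [order #9] market_buy(qty=5): fills=none; bids=[#7:1@101 #3:1@99] asks=[-]
After op 10 [order #10] limit_buy(price=96, qty=6): fills=none; bids=[#7:1@101 #3:1@99 #10:6@96] asks=[-]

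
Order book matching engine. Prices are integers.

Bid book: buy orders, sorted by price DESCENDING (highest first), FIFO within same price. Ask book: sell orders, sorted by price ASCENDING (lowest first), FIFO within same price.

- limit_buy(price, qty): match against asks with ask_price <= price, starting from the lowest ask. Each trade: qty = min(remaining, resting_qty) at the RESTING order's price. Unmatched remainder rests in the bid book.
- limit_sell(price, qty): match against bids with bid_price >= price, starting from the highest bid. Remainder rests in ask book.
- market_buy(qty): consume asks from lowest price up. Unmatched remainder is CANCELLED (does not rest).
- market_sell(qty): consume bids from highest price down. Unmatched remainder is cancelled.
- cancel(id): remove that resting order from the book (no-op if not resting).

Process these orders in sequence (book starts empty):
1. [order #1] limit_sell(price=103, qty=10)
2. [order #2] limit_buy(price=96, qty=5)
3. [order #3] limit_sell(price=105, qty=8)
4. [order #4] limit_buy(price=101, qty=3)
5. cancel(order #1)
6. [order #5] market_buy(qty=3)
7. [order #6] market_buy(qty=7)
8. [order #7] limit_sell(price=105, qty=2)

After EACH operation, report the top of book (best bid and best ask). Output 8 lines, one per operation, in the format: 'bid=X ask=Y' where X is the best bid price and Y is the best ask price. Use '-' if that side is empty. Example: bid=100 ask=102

Answer: bid=- ask=103
bid=96 ask=103
bid=96 ask=103
bid=101 ask=103
bid=101 ask=105
bid=101 ask=105
bid=101 ask=-
bid=101 ask=105

Derivation:
After op 1 [order #1] limit_sell(price=103, qty=10): fills=none; bids=[-] asks=[#1:10@103]
After op 2 [order #2] limit_buy(price=96, qty=5): fills=none; bids=[#2:5@96] asks=[#1:10@103]
After op 3 [order #3] limit_sell(price=105, qty=8): fills=none; bids=[#2:5@96] asks=[#1:10@103 #3:8@105]
After op 4 [order #4] limit_buy(price=101, qty=3): fills=none; bids=[#4:3@101 #2:5@96] asks=[#1:10@103 #3:8@105]
After op 5 cancel(order #1): fills=none; bids=[#4:3@101 #2:5@96] asks=[#3:8@105]
After op 6 [order #5] market_buy(qty=3): fills=#5x#3:3@105; bids=[#4:3@101 #2:5@96] asks=[#3:5@105]
After op 7 [order #6] market_buy(qty=7): fills=#6x#3:5@105; bids=[#4:3@101 #2:5@96] asks=[-]
After op 8 [order #7] limit_sell(price=105, qty=2): fills=none; bids=[#4:3@101 #2:5@96] asks=[#7:2@105]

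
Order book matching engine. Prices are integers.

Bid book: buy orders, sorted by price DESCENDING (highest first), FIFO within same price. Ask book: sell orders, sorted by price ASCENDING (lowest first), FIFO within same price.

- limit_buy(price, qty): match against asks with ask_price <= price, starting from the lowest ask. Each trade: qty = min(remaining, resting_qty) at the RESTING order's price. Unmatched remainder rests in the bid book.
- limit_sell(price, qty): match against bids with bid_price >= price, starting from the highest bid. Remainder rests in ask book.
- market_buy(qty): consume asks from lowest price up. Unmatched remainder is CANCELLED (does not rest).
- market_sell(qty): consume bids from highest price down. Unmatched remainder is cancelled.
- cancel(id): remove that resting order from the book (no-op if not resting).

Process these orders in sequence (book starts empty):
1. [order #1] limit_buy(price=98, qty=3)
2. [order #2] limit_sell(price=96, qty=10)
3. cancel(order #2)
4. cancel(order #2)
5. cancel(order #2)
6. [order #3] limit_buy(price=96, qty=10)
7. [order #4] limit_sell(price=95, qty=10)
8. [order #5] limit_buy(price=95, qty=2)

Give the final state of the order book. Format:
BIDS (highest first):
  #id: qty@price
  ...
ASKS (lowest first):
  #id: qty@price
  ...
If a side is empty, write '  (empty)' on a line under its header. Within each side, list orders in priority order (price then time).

Answer: BIDS (highest first):
  #5: 2@95
ASKS (lowest first):
  (empty)

Derivation:
After op 1 [order #1] limit_buy(price=98, qty=3): fills=none; bids=[#1:3@98] asks=[-]
After op 2 [order #2] limit_sell(price=96, qty=10): fills=#1x#2:3@98; bids=[-] asks=[#2:7@96]
After op 3 cancel(order #2): fills=none; bids=[-] asks=[-]
After op 4 cancel(order #2): fills=none; bids=[-] asks=[-]
After op 5 cancel(order #2): fills=none; bids=[-] asks=[-]
After op 6 [order #3] limit_buy(price=96, qty=10): fills=none; bids=[#3:10@96] asks=[-]
After op 7 [order #4] limit_sell(price=95, qty=10): fills=#3x#4:10@96; bids=[-] asks=[-]
After op 8 [order #5] limit_buy(price=95, qty=2): fills=none; bids=[#5:2@95] asks=[-]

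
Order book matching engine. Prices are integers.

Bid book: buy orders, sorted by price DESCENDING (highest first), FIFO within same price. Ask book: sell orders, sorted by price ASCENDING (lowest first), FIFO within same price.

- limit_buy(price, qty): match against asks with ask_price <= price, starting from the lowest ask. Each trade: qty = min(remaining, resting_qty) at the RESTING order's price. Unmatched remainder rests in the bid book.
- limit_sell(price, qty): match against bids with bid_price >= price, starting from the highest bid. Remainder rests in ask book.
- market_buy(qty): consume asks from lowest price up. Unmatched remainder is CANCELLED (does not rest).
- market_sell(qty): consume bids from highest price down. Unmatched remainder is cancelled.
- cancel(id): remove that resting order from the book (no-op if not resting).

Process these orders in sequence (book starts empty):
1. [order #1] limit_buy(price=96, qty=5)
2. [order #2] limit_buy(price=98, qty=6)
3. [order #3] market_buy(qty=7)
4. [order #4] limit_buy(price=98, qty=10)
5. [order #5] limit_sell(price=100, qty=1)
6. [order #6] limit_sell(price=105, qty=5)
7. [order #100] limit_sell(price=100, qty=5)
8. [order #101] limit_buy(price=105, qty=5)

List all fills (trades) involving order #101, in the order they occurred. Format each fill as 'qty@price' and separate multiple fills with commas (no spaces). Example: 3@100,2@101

After op 1 [order #1] limit_buy(price=96, qty=5): fills=none; bids=[#1:5@96] asks=[-]
After op 2 [order #2] limit_buy(price=98, qty=6): fills=none; bids=[#2:6@98 #1:5@96] asks=[-]
After op 3 [order #3] market_buy(qty=7): fills=none; bids=[#2:6@98 #1:5@96] asks=[-]
After op 4 [order #4] limit_buy(price=98, qty=10): fills=none; bids=[#2:6@98 #4:10@98 #1:5@96] asks=[-]
After op 5 [order #5] limit_sell(price=100, qty=1): fills=none; bids=[#2:6@98 #4:10@98 #1:5@96] asks=[#5:1@100]
After op 6 [order #6] limit_sell(price=105, qty=5): fills=none; bids=[#2:6@98 #4:10@98 #1:5@96] asks=[#5:1@100 #6:5@105]
After op 7 [order #100] limit_sell(price=100, qty=5): fills=none; bids=[#2:6@98 #4:10@98 #1:5@96] asks=[#5:1@100 #100:5@100 #6:5@105]
After op 8 [order #101] limit_buy(price=105, qty=5): fills=#101x#5:1@100 #101x#100:4@100; bids=[#2:6@98 #4:10@98 #1:5@96] asks=[#100:1@100 #6:5@105]

Answer: 1@100,4@100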